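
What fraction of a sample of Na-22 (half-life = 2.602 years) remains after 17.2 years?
N/N₀ = (1/2)^(t/t½) = 0.01024 = 1.02%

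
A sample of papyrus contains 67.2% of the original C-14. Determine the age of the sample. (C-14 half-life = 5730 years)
Age = t½ × log₂(1/ratio) = 3286 years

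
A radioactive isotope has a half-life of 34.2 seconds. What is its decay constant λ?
λ = ln(2)/t½ = 0.02027 second⁻¹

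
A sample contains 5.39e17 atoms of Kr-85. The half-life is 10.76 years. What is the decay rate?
A = λN = 3.472e16 decays/year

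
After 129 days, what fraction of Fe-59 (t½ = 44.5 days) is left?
N/N₀ = (1/2)^(t/t½) = 0.1341 = 13.4%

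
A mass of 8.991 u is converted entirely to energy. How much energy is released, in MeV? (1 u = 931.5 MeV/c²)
E = mc² = 8375 MeV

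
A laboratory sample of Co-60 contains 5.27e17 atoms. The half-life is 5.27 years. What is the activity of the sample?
A = λN = 6.931e16 decays/year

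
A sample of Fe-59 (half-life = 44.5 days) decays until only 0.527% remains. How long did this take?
t = t½ × log₂(N₀/N) = 336.8 days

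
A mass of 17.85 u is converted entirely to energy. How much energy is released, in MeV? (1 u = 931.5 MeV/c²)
E = mc² = 16630 MeV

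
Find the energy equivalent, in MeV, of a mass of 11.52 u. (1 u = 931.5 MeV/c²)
E = mc² = 10730 MeV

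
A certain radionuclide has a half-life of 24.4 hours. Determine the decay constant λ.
λ = ln(2)/t½ = 0.02841 hour⁻¹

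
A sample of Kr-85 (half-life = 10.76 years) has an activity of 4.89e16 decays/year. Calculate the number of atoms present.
N = A/λ = 7.591e17 atoms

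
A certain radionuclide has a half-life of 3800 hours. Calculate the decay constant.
λ = ln(2)/t½ = 1.824e-4 hour⁻¹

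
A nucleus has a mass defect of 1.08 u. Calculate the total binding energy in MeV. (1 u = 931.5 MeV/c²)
B.E. = Δm × 931.5 = 1006 MeV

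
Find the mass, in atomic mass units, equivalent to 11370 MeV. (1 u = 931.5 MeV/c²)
m = E/c² = 12.21 u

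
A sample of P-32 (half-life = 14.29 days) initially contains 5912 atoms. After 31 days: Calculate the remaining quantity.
N = N₀(1/2)^(t/t½) = 1314 atoms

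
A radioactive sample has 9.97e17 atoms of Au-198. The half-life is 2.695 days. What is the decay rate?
A = λN = 2.564e17 decays/day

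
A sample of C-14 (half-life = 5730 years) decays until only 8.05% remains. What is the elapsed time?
t = t½ × log₂(N₀/N) = 20830 years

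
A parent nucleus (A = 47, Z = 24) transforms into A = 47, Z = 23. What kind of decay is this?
ΔA = 0, ΔZ = -1 ⇒ beta-plus decay (β⁺) or electron capture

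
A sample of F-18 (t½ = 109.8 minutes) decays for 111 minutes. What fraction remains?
N/N₀ = (1/2)^(t/t½) = 0.4962 = 49.6%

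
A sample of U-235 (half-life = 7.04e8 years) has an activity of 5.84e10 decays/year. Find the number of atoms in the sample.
N = A/λ = 5.931e19 atoms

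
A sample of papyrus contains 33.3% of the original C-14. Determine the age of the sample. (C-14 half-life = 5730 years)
Age = t½ × log₂(1/ratio) = 9090 years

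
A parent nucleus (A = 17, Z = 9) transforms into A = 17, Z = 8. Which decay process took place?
ΔA = 0, ΔZ = -1 ⇒ beta-plus decay (β⁺) or electron capture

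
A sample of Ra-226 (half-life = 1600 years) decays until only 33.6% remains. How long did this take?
t = t½ × log₂(N₀/N) = 2518 years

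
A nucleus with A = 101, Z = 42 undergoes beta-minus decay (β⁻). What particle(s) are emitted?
β⁻: electron (e⁻) + antineutrino (ν̄ₑ)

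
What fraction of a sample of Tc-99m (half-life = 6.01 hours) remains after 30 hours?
N/N₀ = (1/2)^(t/t½) = 0.03143 = 3.14%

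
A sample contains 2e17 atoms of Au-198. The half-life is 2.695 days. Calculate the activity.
A = λN = 5.144e16 decays/day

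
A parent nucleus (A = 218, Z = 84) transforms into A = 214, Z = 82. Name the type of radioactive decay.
ΔA = -4, ΔZ = -2 ⇒ alpha decay (α)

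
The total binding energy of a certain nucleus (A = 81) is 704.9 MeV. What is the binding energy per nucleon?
B.E./A = 704.9/81 = 8.702 MeV/nucleon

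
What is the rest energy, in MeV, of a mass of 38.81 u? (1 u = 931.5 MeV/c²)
E = mc² = 36150 MeV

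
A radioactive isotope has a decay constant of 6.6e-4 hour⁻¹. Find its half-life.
t½ = ln(2)/λ = 1050 hours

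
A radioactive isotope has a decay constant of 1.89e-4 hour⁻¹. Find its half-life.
t½ = ln(2)/λ = 3667 hours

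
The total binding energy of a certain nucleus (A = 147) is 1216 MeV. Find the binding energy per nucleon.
B.E./A = 1216/147 = 8.272 MeV/nucleon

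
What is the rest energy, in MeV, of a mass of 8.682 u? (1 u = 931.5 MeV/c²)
E = mc² = 8087 MeV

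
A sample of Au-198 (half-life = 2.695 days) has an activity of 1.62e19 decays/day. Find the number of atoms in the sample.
N = A/λ = 6.299e19 atoms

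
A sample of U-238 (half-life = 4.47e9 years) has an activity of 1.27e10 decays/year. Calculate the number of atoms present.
N = A/λ = 8.19e19 atoms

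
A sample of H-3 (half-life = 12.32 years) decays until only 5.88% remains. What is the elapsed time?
t = t½ × log₂(N₀/N) = 50.36 years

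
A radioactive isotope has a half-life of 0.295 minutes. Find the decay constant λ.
λ = ln(2)/t½ = 2.35 minute⁻¹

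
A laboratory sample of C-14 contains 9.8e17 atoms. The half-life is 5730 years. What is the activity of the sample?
A = λN = 1.185e14 decays/year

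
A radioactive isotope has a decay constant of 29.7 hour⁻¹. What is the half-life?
t½ = ln(2)/λ = 0.02334 hours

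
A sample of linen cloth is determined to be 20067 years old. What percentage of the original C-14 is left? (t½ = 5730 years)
N/N₀ = (1/2)^(t/t½) = 0.08826 = 8.83%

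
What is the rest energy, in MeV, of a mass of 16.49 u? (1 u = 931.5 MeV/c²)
E = mc² = 15360 MeV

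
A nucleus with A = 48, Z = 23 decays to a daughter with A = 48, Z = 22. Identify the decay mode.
ΔA = 0, ΔZ = -1 ⇒ beta-plus decay (β⁺) or electron capture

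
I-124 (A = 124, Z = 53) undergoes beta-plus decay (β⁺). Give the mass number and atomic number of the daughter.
Daughter: A = 124, Z = 52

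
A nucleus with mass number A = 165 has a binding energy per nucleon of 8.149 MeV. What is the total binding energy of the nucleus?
B.E. = 8.149 × 165 = 1345 MeV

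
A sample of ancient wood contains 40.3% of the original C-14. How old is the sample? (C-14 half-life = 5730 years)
Age = t½ × log₂(1/ratio) = 7513 years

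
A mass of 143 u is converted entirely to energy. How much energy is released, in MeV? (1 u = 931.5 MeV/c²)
E = mc² = 1.332e5 MeV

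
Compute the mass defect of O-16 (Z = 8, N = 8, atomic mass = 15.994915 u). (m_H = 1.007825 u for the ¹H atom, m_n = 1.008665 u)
Δm = Z·m_H + N·m_n − M = 0.137 u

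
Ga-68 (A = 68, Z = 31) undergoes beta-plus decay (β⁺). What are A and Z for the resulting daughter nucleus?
Daughter: A = 68, Z = 30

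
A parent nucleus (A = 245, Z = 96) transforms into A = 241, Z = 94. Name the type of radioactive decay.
ΔA = -4, ΔZ = -2 ⇒ alpha decay (α)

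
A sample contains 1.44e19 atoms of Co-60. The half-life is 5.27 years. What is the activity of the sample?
A = λN = 1.894e18 decays/year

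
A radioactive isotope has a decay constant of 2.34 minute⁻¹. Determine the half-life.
t½ = ln(2)/λ = 0.2962 minutes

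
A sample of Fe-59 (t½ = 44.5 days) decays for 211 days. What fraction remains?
N/N₀ = (1/2)^(t/t½) = 0.03738 = 3.74%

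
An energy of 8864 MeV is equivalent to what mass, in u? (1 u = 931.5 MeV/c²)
m = E/c² = 9.516 u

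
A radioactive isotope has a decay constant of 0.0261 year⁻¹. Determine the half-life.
t½ = ln(2)/λ = 26.56 years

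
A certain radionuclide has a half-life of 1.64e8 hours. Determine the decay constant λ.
λ = ln(2)/t½ = 4.227e-9 hour⁻¹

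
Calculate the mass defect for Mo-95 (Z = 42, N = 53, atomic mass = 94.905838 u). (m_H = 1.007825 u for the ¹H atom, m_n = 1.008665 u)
Δm = Z·m_H + N·m_n − M = 0.8821 u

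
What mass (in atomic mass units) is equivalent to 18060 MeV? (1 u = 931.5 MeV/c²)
m = E/c² = 19.39 u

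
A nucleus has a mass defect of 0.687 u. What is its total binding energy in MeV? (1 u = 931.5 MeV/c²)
B.E. = Δm × 931.5 = 639.9 MeV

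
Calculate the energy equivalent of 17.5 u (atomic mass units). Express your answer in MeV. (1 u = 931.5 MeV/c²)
E = mc² = 16300 MeV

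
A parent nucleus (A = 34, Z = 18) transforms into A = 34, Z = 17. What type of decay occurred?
ΔA = 0, ΔZ = -1 ⇒ beta-plus decay (β⁺) or electron capture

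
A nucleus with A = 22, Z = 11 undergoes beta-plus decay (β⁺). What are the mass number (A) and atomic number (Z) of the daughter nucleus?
Daughter: A = 22, Z = 10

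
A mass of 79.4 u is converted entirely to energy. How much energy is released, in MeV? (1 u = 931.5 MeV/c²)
E = mc² = 73960 MeV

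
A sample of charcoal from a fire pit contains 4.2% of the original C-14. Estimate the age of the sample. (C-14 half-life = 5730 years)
Age = t½ × log₂(1/ratio) = 26210 years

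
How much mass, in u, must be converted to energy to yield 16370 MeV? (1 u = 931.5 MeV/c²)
m = E/c² = 17.57 u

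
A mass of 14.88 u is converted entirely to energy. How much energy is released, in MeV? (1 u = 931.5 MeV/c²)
E = mc² = 13860 MeV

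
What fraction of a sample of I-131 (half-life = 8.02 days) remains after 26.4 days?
N/N₀ = (1/2)^(t/t½) = 0.1021 = 10.2%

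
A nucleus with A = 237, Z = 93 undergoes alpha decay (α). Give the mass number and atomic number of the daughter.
Daughter: A = 233, Z = 91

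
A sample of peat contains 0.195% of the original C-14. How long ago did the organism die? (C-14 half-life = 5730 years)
Age = t½ × log₂(1/ratio) = 51580 years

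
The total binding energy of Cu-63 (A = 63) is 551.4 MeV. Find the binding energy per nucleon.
B.E./A = 551.4/63 = 8.752 MeV/nucleon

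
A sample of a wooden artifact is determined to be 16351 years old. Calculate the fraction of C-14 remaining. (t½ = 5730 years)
N/N₀ = (1/2)^(t/t½) = 0.1384 = 13.8%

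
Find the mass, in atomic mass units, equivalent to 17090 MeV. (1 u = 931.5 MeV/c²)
m = E/c² = 18.35 u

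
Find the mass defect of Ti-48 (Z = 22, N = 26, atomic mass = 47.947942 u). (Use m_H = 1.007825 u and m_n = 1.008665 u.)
Δm = Z·m_H + N·m_n − M = 0.4495 u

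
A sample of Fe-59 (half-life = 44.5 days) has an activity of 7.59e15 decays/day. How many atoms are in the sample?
N = A/λ = 4.873e17 atoms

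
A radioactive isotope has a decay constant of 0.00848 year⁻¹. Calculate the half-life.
t½ = ln(2)/λ = 81.74 years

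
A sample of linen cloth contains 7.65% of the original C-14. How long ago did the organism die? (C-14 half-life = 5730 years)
Age = t½ × log₂(1/ratio) = 21250 years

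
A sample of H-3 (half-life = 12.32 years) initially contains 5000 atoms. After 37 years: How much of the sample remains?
N = N₀(1/2)^(t/t½) = 623.6 atoms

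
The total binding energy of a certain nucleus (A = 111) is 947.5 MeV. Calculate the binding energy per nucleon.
B.E./A = 947.5/111 = 8.536 MeV/nucleon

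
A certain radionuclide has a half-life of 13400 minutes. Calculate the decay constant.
λ = ln(2)/t½ = 5.173e-5 minute⁻¹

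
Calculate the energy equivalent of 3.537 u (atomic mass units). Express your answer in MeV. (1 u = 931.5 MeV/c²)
E = mc² = 3295 MeV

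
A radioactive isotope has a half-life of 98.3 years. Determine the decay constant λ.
λ = ln(2)/t½ = 0.007051 year⁻¹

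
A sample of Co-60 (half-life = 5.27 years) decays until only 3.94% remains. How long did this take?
t = t½ × log₂(N₀/N) = 24.59 years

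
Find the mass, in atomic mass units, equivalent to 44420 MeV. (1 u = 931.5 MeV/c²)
m = E/c² = 47.69 u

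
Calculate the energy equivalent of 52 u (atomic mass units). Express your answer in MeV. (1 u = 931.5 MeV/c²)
E = mc² = 48440 MeV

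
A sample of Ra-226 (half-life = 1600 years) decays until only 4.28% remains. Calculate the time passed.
t = t½ × log₂(N₀/N) = 7274 years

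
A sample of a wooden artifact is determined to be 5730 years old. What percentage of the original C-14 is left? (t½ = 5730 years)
N/N₀ = (1/2)^(t/t½) = 0.5 = 50%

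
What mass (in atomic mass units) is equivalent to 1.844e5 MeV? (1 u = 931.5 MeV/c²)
m = E/c² = 198 u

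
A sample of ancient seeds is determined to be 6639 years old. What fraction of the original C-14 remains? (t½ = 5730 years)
N/N₀ = (1/2)^(t/t½) = 0.4479 = 44.8%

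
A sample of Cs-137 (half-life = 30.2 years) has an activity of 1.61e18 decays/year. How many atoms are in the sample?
N = A/λ = 7.015e19 atoms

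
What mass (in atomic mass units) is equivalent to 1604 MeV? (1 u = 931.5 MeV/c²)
m = E/c² = 1.722 u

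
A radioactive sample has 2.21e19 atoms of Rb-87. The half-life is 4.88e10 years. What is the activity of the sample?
A = λN = 3.139e8 decays/year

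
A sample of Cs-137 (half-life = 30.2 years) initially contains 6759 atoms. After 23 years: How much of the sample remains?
N = N₀(1/2)^(t/t½) = 3987 atoms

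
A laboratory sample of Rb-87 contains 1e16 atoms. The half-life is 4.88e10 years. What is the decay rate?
A = λN = 1.42e5 decays/year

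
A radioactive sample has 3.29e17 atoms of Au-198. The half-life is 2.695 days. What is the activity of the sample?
A = λN = 8.462e16 decays/day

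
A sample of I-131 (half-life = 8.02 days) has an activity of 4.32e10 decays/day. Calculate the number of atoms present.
N = A/λ = 4.998e11 atoms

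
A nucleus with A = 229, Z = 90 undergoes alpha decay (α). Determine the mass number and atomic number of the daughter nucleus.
Daughter: A = 225, Z = 88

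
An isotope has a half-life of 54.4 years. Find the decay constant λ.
λ = ln(2)/t½ = 0.01274 year⁻¹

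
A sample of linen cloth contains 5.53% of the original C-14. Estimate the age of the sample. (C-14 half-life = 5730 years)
Age = t½ × log₂(1/ratio) = 23930 years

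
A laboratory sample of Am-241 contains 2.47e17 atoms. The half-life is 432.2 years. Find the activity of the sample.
A = λN = 3.961e14 decays/year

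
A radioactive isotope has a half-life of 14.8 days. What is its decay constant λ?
λ = ln(2)/t½ = 0.04683 day⁻¹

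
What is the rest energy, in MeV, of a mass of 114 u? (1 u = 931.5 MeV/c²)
E = mc² = 1.062e5 MeV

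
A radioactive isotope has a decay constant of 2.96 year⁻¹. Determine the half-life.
t½ = ln(2)/λ = 0.2342 years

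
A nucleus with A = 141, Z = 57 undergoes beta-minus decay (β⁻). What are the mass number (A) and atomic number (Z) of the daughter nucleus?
Daughter: A = 141, Z = 58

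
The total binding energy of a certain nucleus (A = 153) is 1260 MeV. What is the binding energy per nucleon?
B.E./A = 1260/153 = 8.235 MeV/nucleon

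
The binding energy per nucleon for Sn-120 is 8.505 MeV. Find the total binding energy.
B.E. = 8.505 × 120 = 1021 MeV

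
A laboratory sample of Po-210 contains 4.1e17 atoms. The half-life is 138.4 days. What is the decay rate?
A = λN = 2.053e15 decays/day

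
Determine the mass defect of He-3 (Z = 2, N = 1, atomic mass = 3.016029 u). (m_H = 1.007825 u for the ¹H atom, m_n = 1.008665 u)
Δm = Z·m_H + N·m_n − M = 0.008286 u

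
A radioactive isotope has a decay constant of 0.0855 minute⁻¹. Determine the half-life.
t½ = ln(2)/λ = 8.107 minutes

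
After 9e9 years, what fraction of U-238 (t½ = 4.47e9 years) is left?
N/N₀ = (1/2)^(t/t½) = 0.2477 = 24.8%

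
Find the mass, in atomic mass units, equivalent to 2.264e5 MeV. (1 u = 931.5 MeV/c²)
m = E/c² = 243 u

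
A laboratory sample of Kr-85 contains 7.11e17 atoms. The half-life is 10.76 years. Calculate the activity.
A = λN = 4.58e16 decays/year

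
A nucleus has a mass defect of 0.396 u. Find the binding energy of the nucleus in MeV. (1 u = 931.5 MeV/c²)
B.E. = Δm × 931.5 = 368.9 MeV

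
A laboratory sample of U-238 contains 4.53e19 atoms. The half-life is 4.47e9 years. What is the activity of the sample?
A = λN = 7.025e9 decays/year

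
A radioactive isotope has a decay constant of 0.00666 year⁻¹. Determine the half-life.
t½ = ln(2)/λ = 104.1 years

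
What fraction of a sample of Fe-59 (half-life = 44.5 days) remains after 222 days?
N/N₀ = (1/2)^(t/t½) = 0.03149 = 3.15%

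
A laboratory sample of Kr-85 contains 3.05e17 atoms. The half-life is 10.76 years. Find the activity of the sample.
A = λN = 1.965e16 decays/year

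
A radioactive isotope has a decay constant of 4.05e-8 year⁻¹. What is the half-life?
t½ = ln(2)/λ = 1.711e7 years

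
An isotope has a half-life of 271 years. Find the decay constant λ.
λ = ln(2)/t½ = 0.002558 year⁻¹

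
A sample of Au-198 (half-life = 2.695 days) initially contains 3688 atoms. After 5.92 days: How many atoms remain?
N = N₀(1/2)^(t/t½) = 804.5 atoms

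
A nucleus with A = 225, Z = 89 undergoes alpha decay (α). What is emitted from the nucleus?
α particle = ⁴₂He (2 protons + 2 neutrons)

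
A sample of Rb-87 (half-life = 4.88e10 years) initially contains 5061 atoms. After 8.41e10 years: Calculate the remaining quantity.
N = N₀(1/2)^(t/t½) = 1533 atoms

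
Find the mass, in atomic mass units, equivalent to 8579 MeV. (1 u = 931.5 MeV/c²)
m = E/c² = 9.21 u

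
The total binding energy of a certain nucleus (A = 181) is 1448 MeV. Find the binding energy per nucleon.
B.E./A = 1448/181 = 8 MeV/nucleon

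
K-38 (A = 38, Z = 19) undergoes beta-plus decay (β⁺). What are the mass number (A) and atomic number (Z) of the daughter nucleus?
Daughter: A = 38, Z = 18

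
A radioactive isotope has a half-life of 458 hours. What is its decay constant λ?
λ = ln(2)/t½ = 0.001513 hour⁻¹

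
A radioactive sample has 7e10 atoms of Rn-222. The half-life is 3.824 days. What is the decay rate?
A = λN = 1.269e10 decays/day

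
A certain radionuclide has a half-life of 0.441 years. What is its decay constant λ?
λ = ln(2)/t½ = 1.572 year⁻¹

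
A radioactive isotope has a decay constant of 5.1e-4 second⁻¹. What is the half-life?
t½ = ln(2)/λ = 1359 seconds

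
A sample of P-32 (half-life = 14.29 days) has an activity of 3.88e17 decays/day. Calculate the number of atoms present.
N = A/λ = 7.999e18 atoms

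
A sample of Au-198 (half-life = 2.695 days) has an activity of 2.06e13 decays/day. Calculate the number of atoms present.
N = A/λ = 8.009e13 atoms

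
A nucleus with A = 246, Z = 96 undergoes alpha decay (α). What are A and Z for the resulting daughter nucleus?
Daughter: A = 242, Z = 94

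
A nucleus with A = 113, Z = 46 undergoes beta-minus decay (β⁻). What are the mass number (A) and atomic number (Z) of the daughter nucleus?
Daughter: A = 113, Z = 47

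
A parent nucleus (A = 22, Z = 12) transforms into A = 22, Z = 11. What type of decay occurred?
ΔA = 0, ΔZ = -1 ⇒ beta-plus decay (β⁺) or electron capture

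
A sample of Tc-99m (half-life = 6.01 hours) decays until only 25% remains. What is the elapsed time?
t = t½ × log₂(N₀/N) = 12.02 hours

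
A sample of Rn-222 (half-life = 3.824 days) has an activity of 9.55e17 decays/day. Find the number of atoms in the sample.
N = A/λ = 5.269e18 atoms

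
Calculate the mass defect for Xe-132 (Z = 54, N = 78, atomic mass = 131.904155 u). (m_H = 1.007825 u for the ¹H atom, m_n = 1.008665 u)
Δm = Z·m_H + N·m_n − M = 1.194 u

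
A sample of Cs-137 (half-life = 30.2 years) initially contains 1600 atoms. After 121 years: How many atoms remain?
N = N₀(1/2)^(t/t½) = 99.54 atoms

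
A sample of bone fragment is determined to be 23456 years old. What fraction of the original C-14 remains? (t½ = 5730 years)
N/N₀ = (1/2)^(t/t½) = 0.05858 = 5.86%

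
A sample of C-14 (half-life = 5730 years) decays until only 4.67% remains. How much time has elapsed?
t = t½ × log₂(N₀/N) = 25330 years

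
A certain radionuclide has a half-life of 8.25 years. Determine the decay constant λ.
λ = ln(2)/t½ = 0.08402 year⁻¹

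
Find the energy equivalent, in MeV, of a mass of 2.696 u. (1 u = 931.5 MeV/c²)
E = mc² = 2511 MeV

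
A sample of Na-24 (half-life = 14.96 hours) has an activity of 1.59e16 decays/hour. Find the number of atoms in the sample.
N = A/λ = 3.432e17 atoms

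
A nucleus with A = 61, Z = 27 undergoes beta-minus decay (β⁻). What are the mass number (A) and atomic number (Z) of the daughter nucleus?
Daughter: A = 61, Z = 28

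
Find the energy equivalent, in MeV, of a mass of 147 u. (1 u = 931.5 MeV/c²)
E = mc² = 1.369e5 MeV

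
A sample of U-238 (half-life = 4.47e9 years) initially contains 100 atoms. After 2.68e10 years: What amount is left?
N = N₀(1/2)^(t/t½) = 1.567 atoms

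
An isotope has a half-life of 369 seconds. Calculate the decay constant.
λ = ln(2)/t½ = 0.001878 second⁻¹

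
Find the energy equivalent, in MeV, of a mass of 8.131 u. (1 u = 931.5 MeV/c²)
E = mc² = 7574 MeV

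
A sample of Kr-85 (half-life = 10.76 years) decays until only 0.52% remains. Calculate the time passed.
t = t½ × log₂(N₀/N) = 81.64 years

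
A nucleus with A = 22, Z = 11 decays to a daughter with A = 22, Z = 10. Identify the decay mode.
ΔA = 0, ΔZ = -1 ⇒ beta-plus decay (β⁺) or electron capture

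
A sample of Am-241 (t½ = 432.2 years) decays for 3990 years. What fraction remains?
N/N₀ = (1/2)^(t/t½) = 0.001663 = 0.166%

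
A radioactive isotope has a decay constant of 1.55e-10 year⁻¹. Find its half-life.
t½ = ln(2)/λ = 4.472e9 years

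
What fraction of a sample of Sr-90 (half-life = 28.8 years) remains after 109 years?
N/N₀ = (1/2)^(t/t½) = 0.07256 = 7.26%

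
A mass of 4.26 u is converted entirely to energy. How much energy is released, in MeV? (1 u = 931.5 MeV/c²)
E = mc² = 3968 MeV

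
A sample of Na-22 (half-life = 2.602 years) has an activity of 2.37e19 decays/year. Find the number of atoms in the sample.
N = A/λ = 8.897e19 atoms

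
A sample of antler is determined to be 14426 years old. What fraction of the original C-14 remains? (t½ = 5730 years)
N/N₀ = (1/2)^(t/t½) = 0.1746 = 17.5%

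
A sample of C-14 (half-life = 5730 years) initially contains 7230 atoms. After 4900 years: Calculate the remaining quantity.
N = N₀(1/2)^(t/t½) = 3997 atoms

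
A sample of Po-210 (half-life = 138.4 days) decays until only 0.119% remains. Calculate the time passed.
t = t½ × log₂(N₀/N) = 1345 days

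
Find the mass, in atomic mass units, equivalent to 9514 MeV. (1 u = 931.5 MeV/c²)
m = E/c² = 10.21 u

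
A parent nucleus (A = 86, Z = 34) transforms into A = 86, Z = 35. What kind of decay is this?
ΔA = 0, ΔZ = +1 ⇒ beta-minus decay (β⁻)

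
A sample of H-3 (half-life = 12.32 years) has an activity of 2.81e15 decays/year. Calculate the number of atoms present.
N = A/λ = 4.994e16 atoms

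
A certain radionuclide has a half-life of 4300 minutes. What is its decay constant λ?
λ = ln(2)/t½ = 1.612e-4 minute⁻¹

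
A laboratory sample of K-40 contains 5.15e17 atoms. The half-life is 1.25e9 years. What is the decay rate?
A = λN = 2.856e8 decays/year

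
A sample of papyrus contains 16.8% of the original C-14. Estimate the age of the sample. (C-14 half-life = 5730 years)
Age = t½ × log₂(1/ratio) = 14750 years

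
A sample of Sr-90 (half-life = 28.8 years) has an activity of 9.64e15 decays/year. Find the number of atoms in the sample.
N = A/λ = 4.005e17 atoms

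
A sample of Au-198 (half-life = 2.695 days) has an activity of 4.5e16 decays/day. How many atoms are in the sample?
N = A/λ = 1.75e17 atoms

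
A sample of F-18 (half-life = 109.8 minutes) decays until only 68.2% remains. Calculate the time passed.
t = t½ × log₂(N₀/N) = 60.63 minutes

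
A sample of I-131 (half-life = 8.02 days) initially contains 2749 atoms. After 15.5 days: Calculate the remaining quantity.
N = N₀(1/2)^(t/t½) = 720.1 atoms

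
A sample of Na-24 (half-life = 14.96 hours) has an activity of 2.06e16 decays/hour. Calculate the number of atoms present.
N = A/λ = 4.446e17 atoms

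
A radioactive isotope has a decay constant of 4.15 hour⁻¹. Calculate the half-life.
t½ = ln(2)/λ = 0.167 hours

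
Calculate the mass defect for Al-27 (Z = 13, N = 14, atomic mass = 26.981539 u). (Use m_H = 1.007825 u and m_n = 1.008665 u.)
Δm = Z·m_H + N·m_n − M = 0.2415 u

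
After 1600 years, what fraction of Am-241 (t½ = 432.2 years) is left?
N/N₀ = (1/2)^(t/t½) = 0.07684 = 7.68%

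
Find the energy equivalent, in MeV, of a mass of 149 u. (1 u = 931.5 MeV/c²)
E = mc² = 1.388e5 MeV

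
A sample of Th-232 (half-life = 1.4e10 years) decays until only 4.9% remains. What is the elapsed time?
t = t½ × log₂(N₀/N) = 6.092e10 years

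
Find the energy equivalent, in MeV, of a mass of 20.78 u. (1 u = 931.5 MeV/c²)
E = mc² = 19360 MeV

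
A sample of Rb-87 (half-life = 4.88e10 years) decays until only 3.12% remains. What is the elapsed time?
t = t½ × log₂(N₀/N) = 2.441e11 years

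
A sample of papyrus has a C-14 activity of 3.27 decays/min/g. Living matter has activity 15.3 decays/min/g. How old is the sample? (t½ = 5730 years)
Age = t½ × log₂(A₀/A) = 12760 years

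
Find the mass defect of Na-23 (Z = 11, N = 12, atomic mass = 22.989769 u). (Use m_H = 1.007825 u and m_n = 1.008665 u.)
Δm = Z·m_H + N·m_n − M = 0.2003 u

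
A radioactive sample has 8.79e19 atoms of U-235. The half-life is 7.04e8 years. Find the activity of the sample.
A = λN = 8.654e10 decays/year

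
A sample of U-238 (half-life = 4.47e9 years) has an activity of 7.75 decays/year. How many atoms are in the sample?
N = A/λ = 4.998e10 atoms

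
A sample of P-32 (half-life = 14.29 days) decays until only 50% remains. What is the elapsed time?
t = t½ × log₂(N₀/N) = 14.29 days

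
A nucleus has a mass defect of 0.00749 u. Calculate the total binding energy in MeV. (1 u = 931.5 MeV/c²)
B.E. = Δm × 931.5 = 6.977 MeV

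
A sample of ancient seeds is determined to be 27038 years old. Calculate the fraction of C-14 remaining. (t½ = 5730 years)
N/N₀ = (1/2)^(t/t½) = 0.03798 = 3.8%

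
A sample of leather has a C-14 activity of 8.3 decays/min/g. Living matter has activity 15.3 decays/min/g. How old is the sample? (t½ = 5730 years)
Age = t½ × log₂(A₀/A) = 5056 years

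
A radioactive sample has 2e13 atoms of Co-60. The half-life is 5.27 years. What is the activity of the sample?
A = λN = 2.631e12 decays/year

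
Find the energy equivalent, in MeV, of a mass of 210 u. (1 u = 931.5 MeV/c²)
E = mc² = 1.956e5 MeV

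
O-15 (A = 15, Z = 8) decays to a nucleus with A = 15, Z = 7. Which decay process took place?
ΔA = 0, ΔZ = -1 ⇒ beta-plus decay (β⁺) or electron capture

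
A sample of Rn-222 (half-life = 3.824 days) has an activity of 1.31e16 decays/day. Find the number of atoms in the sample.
N = A/λ = 7.227e16 atoms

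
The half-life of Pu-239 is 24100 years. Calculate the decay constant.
λ = ln(2)/t½ = 2.876e-5 year⁻¹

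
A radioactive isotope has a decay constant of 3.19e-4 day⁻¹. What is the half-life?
t½ = ln(2)/λ = 2173 days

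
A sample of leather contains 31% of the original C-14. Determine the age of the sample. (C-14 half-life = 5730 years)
Age = t½ × log₂(1/ratio) = 9682 years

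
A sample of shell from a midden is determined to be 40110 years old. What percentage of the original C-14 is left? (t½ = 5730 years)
N/N₀ = (1/2)^(t/t½) = 0.007812 = 0.781%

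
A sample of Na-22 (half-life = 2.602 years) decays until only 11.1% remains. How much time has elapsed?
t = t½ × log₂(N₀/N) = 8.252 years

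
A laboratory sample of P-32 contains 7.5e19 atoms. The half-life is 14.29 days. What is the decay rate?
A = λN = 3.638e18 decays/day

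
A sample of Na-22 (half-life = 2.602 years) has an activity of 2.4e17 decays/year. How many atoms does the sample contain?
N = A/λ = 9.009e17 atoms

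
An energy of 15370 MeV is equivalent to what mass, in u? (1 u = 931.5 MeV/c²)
m = E/c² = 16.5 u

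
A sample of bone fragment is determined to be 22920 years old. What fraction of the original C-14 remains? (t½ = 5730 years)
N/N₀ = (1/2)^(t/t½) = 0.0625 = 6.25%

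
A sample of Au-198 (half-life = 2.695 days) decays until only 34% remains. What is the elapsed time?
t = t½ × log₂(N₀/N) = 4.194 days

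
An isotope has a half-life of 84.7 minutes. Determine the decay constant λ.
λ = ln(2)/t½ = 0.008184 minute⁻¹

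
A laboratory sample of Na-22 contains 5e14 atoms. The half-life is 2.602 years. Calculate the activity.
A = λN = 1.332e14 decays/year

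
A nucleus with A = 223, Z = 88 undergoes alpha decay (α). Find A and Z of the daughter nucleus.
Daughter: A = 219, Z = 86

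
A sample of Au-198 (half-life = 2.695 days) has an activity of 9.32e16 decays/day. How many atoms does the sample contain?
N = A/λ = 3.624e17 atoms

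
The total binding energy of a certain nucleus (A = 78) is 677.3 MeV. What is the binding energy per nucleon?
B.E./A = 677.3/78 = 8.683 MeV/nucleon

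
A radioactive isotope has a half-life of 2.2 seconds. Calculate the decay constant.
λ = ln(2)/t½ = 0.3151 second⁻¹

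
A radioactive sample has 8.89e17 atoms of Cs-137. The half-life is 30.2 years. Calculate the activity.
A = λN = 2.04e16 decays/year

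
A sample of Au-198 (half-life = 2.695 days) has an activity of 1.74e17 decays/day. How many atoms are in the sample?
N = A/λ = 6.765e17 atoms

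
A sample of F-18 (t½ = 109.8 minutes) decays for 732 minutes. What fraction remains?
N/N₀ = (1/2)^(t/t½) = 0.009843 = 0.984%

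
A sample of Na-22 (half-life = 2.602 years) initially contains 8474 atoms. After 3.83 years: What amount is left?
N = N₀(1/2)^(t/t½) = 3055 atoms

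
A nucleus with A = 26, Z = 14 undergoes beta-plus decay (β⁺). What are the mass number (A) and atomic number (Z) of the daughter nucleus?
Daughter: A = 26, Z = 13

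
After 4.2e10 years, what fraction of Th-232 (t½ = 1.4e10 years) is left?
N/N₀ = (1/2)^(t/t½) = 0.125 = 12.5%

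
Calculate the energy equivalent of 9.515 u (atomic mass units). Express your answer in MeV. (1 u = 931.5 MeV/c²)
E = mc² = 8863 MeV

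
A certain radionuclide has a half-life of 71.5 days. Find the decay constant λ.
λ = ln(2)/t½ = 0.009694 day⁻¹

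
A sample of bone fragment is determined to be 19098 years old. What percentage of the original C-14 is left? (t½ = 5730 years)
N/N₀ = (1/2)^(t/t½) = 0.09924 = 9.92%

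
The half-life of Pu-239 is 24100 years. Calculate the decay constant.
λ = ln(2)/t½ = 2.876e-5 year⁻¹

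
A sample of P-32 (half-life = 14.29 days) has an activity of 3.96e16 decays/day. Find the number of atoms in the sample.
N = A/λ = 8.164e17 atoms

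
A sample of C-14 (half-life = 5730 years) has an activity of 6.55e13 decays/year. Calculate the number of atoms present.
N = A/λ = 5.415e17 atoms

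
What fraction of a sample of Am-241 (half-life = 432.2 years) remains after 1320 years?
N/N₀ = (1/2)^(t/t½) = 0.1204 = 12%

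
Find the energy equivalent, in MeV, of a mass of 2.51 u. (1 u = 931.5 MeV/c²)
E = mc² = 2338 MeV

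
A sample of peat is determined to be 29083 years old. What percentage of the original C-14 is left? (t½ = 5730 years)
N/N₀ = (1/2)^(t/t½) = 0.02966 = 2.97%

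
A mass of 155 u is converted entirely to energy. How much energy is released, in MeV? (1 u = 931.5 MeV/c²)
E = mc² = 1.444e5 MeV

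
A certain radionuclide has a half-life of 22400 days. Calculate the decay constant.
λ = ln(2)/t½ = 3.094e-5 day⁻¹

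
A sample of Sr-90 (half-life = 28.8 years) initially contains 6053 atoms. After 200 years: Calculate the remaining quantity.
N = N₀(1/2)^(t/t½) = 49.15 atoms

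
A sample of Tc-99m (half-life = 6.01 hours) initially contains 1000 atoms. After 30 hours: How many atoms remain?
N = N₀(1/2)^(t/t½) = 31.43 atoms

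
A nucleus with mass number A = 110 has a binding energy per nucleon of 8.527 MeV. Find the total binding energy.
B.E. = 8.527 × 110 = 938 MeV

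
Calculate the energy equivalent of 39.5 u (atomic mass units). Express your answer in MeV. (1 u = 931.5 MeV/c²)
E = mc² = 36790 MeV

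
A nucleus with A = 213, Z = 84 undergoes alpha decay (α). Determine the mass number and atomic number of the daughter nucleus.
Daughter: A = 209, Z = 82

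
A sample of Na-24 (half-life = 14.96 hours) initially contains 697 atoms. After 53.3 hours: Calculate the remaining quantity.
N = N₀(1/2)^(t/t½) = 58.98 atoms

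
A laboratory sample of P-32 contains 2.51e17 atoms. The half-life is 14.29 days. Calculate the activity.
A = λN = 1.217e16 decays/day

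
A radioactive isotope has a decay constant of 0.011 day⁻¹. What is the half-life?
t½ = ln(2)/λ = 63.01 days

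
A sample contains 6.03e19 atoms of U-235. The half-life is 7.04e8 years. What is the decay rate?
A = λN = 5.937e10 decays/year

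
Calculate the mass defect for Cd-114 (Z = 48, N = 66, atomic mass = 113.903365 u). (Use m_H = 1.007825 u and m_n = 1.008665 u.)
Δm = Z·m_H + N·m_n − M = 1.044 u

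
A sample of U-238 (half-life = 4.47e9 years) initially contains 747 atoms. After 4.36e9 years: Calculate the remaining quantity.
N = N₀(1/2)^(t/t½) = 379.9 atoms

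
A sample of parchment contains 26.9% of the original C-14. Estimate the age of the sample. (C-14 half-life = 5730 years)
Age = t½ × log₂(1/ratio) = 10850 years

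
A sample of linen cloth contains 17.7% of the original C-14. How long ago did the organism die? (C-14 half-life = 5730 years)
Age = t½ × log₂(1/ratio) = 14310 years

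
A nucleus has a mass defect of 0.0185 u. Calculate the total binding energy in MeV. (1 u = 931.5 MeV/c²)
B.E. = Δm × 931.5 = 17.23 MeV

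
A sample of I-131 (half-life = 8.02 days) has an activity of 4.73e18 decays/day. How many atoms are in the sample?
N = A/λ = 5.473e19 atoms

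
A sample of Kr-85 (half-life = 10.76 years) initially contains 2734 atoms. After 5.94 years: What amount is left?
N = N₀(1/2)^(t/t½) = 1865 atoms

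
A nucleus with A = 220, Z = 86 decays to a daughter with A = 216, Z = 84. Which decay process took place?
ΔA = -4, ΔZ = -2 ⇒ alpha decay (α)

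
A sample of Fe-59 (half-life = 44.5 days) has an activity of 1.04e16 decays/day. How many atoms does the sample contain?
N = A/λ = 6.677e17 atoms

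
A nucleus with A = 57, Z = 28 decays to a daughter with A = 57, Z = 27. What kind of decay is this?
ΔA = 0, ΔZ = -1 ⇒ beta-plus decay (β⁺) or electron capture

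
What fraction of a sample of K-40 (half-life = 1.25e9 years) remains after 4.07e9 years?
N/N₀ = (1/2)^(t/t½) = 0.1047 = 10.5%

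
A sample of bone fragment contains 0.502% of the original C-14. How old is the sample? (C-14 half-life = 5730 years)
Age = t½ × log₂(1/ratio) = 43770 years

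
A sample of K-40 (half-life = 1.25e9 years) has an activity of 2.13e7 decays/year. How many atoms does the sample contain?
N = A/λ = 3.841e16 atoms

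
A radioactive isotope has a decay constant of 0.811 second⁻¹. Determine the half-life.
t½ = ln(2)/λ = 0.8547 seconds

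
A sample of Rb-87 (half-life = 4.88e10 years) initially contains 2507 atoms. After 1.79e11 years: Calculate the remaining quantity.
N = N₀(1/2)^(t/t½) = 197.2 atoms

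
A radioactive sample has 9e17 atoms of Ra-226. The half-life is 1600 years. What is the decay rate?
A = λN = 3.899e14 decays/year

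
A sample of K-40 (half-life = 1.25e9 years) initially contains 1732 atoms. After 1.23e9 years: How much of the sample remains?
N = N₀(1/2)^(t/t½) = 875.7 atoms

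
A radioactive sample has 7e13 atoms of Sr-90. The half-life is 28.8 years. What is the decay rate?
A = λN = 1.685e12 decays/year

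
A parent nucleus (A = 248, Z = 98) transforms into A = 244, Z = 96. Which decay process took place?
ΔA = -4, ΔZ = -2 ⇒ alpha decay (α)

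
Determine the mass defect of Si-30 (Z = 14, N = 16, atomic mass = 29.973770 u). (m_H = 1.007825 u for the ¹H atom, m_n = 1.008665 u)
Δm = Z·m_H + N·m_n − M = 0.2744 u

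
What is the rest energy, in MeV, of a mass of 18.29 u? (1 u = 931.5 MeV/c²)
E = mc² = 17040 MeV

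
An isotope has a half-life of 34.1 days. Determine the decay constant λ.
λ = ln(2)/t½ = 0.02033 day⁻¹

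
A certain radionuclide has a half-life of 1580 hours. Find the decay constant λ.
λ = ln(2)/t½ = 4.387e-4 hour⁻¹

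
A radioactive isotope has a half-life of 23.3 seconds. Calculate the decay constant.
λ = ln(2)/t½ = 0.02975 second⁻¹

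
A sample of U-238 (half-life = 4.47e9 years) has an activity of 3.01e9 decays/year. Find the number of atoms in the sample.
N = A/λ = 1.941e19 atoms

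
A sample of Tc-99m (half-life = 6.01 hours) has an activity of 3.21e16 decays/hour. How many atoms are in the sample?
N = A/λ = 2.783e17 atoms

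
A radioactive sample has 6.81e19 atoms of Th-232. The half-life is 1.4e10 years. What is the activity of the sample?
A = λN = 3.372e9 decays/year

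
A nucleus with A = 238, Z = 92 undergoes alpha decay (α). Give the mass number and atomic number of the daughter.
Daughter: A = 234, Z = 90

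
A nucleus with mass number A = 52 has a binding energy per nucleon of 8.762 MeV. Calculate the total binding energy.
B.E. = 8.762 × 52 = 455.6 MeV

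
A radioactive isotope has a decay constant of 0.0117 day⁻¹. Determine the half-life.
t½ = ln(2)/λ = 59.24 days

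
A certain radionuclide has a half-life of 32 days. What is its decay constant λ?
λ = ln(2)/t½ = 0.02166 day⁻¹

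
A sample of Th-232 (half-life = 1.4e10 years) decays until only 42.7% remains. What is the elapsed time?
t = t½ × log₂(N₀/N) = 1.719e10 years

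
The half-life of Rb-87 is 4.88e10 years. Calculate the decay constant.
λ = ln(2)/t½ = 1.42e-11 year⁻¹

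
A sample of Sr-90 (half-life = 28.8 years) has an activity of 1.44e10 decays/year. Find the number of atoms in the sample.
N = A/λ = 5.983e11 atoms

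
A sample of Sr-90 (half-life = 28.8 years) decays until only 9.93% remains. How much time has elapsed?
t = t½ × log₂(N₀/N) = 95.96 years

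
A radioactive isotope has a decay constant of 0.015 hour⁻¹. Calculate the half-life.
t½ = ln(2)/λ = 46.21 hours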